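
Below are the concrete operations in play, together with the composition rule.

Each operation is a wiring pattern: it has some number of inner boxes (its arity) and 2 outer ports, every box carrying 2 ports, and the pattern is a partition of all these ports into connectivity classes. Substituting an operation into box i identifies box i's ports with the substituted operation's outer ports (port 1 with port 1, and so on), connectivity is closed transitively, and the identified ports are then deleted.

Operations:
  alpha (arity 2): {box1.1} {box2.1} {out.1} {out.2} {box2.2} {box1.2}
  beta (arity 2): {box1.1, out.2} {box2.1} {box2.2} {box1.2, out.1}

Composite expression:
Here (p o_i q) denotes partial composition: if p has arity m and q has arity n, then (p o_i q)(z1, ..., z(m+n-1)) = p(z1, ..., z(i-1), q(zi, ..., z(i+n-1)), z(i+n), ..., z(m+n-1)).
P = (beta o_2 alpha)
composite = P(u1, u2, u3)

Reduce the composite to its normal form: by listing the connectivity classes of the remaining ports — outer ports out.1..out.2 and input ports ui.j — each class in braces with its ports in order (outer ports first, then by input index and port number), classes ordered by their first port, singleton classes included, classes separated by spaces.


After gluing at beta, chains via deleted ports link the u-ports.
composing alpha on (u2, u3), with out.j its own outer ports: {out.1} {out.2} {u2.1} {u2.2} {u3.1} {u3.2}
composing beta on (u1, u2, u3), with out.j its own outer ports: {out.1, u1.2} {out.2, u1.1} {u2.1} {u2.2} {u3.1} {u3.2}

{out.1, u1.2} {out.2, u1.1} {u2.1} {u2.2} {u3.1} {u3.2}


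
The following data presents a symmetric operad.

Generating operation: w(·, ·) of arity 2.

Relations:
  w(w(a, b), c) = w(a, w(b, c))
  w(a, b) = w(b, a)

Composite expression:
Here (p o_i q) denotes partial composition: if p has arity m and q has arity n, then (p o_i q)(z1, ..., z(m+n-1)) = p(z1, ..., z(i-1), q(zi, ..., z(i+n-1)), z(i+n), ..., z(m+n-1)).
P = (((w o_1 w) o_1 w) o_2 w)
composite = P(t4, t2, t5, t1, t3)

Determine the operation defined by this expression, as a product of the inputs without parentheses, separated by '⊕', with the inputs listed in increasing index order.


Shape and order are irrelevant to w; the t-input set decides.
w(t2, t5) linearizes to t2 ⊕ t5
w(t4, w(t2, t5)) linearizes to t4 ⊕ t2 ⊕ t5
w(w(t4, w(t2, t5)), t1) linearizes to t4 ⊕ t2 ⊕ t5 ⊕ t1
w(w(w(t4, w(t2, t5)), t1), t3) linearizes to t4 ⊕ t2 ⊕ t5 ⊕ t1 ⊕ t3
commutativity sorts the factors: t1 ⊕ t2 ⊕ t3 ⊕ t4 ⊕ t5

t1 ⊕ t2 ⊕ t3 ⊕ t4 ⊕ t5


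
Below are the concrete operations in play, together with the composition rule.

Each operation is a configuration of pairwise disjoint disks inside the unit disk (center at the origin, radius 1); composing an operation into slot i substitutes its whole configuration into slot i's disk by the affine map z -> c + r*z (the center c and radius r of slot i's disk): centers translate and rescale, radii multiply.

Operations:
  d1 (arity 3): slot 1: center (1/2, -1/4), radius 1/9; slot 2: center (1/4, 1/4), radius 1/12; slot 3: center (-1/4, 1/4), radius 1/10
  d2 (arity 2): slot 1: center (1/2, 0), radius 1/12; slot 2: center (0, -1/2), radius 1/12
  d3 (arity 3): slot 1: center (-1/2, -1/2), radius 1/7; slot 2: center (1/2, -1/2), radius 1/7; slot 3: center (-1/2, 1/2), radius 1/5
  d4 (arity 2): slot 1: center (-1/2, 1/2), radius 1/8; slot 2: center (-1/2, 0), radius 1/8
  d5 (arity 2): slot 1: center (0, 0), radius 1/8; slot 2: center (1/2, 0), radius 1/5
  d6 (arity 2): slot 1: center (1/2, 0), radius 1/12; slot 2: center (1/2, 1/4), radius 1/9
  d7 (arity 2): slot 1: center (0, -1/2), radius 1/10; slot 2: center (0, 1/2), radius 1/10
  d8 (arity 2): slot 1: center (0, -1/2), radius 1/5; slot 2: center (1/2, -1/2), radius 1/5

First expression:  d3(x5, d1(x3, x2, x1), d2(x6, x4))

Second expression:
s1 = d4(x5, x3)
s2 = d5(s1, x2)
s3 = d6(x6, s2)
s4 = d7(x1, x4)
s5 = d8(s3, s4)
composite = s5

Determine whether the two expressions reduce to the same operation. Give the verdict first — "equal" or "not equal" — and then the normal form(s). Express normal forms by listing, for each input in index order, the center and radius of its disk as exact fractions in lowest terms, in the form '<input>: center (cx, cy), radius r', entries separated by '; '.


The first composite normalizes to x1: center (13/28, -13/28), radius 1/70; x2: center (15/28, -13/28), radius 1/84; x3: center (4/7, -15/28), radius 1/63; x4: center (-1/2, 2/5), radius 1/60; x5: center (-1/2, -1/2), radius 1/7; x6: center (-2/5, 1/2), radius 1/60
The second composite normalizes to x1: center (1/2, -3/5), radius 1/50; x2: center (1/9, -9/20), radius 1/225; x3: center (71/720, -9/20), radius 1/2880; x4: center (1/2, -2/5), radius 1/50; x5: center (71/720, -323/720), radius 1/2880; x6: center (1/10, -1/2), radius 1/60
Distinct normal forms: not equal.

not equal: they reduce to x1: center (13/28, -13/28), radius 1/70; x2: center (15/28, -13/28), radius 1/84; x3: center (4/7, -15/28), radius 1/63; x4: center (-1/2, 2/5), radius 1/60; x5: center (-1/2, -1/2), radius 1/7; x6: center (-2/5, 1/2), radius 1/60 and x1: center (1/2, -3/5), radius 1/50; x2: center (1/9, -9/20), radius 1/225; x3: center (71/720, -9/20), radius 1/2880; x4: center (1/2, -2/5), radius 1/50; x5: center (71/720, -323/720), radius 1/2880; x6: center (1/10, -1/2), radius 1/60


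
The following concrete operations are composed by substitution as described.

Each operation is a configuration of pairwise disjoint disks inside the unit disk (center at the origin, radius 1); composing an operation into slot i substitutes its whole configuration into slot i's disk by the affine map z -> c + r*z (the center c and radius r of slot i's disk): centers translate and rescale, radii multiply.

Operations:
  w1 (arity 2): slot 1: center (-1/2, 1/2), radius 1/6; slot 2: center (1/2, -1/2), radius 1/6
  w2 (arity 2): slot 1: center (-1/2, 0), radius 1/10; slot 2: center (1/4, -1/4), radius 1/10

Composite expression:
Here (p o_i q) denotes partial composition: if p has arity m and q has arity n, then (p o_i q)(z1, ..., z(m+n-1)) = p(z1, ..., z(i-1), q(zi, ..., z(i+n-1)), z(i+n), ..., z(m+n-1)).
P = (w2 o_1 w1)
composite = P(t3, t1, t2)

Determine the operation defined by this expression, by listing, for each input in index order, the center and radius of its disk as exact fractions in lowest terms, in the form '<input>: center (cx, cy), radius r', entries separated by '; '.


t1: center (-9/20, -1/20), radius 1/60; t2: center (1/4, -1/4), radius 1/10; t3: center (-11/20, 1/20), radius 1/60


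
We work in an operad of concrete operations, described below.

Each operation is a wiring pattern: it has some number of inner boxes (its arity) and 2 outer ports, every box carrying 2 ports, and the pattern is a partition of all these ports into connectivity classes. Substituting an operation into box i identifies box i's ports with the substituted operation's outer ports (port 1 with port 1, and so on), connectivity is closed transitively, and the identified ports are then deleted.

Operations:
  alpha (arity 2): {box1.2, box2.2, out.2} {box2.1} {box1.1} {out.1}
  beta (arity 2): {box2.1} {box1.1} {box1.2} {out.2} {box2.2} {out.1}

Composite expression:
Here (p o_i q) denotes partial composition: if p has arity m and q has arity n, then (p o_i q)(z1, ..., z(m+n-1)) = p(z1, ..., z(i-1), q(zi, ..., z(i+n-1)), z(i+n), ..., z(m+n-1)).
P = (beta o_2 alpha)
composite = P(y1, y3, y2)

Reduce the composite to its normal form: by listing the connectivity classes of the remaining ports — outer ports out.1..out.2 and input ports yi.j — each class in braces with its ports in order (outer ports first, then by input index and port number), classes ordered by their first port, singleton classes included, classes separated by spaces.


{out.1} {out.2} {y1.1} {y1.2} {y2.1} {y2.2, y3.2} {y3.1}

Substituting into beta glues patterns; closure does the rest.
stage alpha: inputs (y3, y2), connectivity {out.1} {out.2, y2.2, y3.2} {y2.1} {y3.1}, out.j its boundary
stage beta: inputs (y1, y3, y2), connectivity {out.1} {out.2} {y1.1} {y1.2} {y2.1} {y2.2, y3.2} {y3.1}, out.j its boundary


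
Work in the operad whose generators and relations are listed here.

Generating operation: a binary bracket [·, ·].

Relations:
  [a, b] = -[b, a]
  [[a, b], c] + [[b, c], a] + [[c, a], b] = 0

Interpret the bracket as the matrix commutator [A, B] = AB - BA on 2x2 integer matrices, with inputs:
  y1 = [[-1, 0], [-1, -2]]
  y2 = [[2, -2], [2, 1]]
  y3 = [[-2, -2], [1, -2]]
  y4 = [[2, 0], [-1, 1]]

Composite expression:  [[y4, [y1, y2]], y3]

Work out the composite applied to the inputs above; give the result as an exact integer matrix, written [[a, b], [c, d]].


[[12, 8], [4, -12]]

[y1, y2] = [[-2, -2], [-3, 2]]
[y4, [y1, y2]] = [[-2, -2], [7, 2]]
[[y4, [y1, y2]], y3] = [[12, 8], [4, -12]]


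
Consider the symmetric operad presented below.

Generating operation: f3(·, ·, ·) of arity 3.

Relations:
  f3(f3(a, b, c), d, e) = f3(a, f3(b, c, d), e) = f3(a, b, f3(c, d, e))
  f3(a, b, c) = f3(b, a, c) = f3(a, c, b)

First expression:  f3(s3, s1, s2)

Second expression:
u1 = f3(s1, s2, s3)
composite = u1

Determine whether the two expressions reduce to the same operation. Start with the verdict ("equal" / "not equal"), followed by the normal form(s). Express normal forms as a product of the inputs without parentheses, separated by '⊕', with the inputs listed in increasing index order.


equal: each reduces to s1 ⊕ s2 ⊕ s3

Reducing the first expression gives s1 ⊕ s2 ⊕ s3
Reducing the second expression gives s1 ⊕ s2 ⊕ s3
Same normal form: equal.


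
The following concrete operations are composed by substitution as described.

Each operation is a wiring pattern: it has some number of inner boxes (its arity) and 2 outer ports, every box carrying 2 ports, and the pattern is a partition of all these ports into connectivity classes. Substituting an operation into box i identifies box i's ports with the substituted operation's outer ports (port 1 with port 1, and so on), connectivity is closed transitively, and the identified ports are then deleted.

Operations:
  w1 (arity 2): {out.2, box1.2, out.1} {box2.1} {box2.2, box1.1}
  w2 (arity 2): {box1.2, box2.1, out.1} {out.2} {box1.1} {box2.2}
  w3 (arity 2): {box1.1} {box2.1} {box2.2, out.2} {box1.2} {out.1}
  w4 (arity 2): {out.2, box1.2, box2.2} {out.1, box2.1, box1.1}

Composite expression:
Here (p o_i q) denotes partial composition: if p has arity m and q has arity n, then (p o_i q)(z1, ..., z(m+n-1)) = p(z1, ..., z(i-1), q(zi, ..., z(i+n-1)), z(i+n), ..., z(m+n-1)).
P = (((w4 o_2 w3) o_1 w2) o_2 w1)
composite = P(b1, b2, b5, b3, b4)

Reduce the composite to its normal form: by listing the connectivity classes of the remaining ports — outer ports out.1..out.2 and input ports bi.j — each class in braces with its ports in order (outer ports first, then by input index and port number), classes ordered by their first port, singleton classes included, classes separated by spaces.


{out.1, b1.2, b2.2} {out.2, b4.2} {b1.1} {b2.1, b5.2} {b3.1} {b3.2} {b4.1} {b5.1}

After gluing at w4, chains via deleted ports link the b-ports.
composing w1 on (b2, b5), with out.j its own outer ports: {out.1, out.2, b2.2} {b2.1, b5.2} {b5.1}
composing w2 on (b1, b2, b5), with out.j its own outer ports: {out.1, b1.2, b2.2} {out.2} {b1.1} {b2.1, b5.2} {b5.1}
composing w3 on (b3, b4), with out.j its own outer ports: {out.1} {out.2, b4.2} {b3.1} {b3.2} {b4.1}
composing w4 on (b1, b2, b5, b3, b4), with out.j its own outer ports: {out.1, b1.2, b2.2} {out.2, b4.2} {b1.1} {b2.1, b5.2} {b3.1} {b3.2} {b4.1} {b5.1}


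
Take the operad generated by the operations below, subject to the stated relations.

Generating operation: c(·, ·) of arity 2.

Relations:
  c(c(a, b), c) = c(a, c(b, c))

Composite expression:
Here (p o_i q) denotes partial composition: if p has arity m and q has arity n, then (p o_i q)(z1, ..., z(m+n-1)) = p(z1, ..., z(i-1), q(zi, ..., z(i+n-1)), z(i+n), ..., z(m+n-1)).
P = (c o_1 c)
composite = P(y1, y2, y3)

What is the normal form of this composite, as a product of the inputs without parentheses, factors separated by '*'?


y1 * y2 * y3

Every regrouping of c is equal, so read the y-inputs in written order.
c(y1, y2) unparenthesizes to y1 * y2
c(c(y1, y2), y3) unparenthesizes to y1 * y2 * y3


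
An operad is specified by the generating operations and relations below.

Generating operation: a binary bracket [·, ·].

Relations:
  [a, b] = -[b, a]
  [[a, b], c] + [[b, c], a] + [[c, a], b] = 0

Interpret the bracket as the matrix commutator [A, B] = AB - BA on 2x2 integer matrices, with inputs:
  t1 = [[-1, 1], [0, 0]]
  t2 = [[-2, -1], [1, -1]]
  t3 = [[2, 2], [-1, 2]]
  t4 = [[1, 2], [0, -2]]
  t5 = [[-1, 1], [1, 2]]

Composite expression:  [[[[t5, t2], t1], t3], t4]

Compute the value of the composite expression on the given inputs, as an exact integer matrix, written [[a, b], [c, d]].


[[8, 8], [-12, -8]]

[t5, t2] = [[2, 4], [2, -2]]
[[t5, t2], t1] = [[-2, 8], [-2, 2]]
[[[t5, t2], t1], t3] = [[-4, -8], [-4, 4]]
[[[[t5, t2], t1], t3], t4] = [[8, 8], [-12, -8]]


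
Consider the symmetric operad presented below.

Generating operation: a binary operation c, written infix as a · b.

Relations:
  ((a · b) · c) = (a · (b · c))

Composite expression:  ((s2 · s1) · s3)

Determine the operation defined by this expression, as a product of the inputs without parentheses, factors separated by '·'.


s2 · s1 · s3

Associativity of c dissolves the nesting; only the s-input order survives.
(s2 · s1) linearizes to s2 · s1
((s2 · s1) · s3) linearizes to s2 · s1 · s3


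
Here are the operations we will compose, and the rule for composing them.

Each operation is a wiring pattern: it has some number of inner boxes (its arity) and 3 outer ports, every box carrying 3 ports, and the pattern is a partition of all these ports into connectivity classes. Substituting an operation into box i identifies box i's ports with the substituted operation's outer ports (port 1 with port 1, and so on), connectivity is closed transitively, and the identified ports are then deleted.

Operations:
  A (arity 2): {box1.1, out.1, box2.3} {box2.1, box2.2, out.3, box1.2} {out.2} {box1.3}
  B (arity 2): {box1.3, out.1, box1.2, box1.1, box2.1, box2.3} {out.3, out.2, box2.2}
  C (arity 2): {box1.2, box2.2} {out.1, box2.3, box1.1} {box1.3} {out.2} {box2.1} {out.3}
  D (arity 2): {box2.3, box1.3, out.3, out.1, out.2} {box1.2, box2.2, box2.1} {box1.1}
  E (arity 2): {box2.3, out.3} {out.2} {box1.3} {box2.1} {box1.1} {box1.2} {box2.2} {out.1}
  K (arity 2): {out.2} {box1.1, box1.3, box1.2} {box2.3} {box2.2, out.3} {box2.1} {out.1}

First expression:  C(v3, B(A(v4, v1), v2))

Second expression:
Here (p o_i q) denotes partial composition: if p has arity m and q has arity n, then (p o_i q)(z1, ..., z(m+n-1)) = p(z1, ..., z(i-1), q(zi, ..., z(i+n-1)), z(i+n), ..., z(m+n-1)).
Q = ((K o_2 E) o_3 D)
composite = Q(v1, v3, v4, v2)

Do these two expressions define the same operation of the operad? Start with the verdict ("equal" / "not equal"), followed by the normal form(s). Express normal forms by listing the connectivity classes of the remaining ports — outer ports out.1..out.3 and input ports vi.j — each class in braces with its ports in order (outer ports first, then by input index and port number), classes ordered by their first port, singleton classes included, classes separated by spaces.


Normal form of the first expression: {out.1, v2.2, v3.1, v3.2} {out.2} {out.3} {v1.1, v1.2, v1.3, v2.1, v2.3, v4.1, v4.2} {v3.3} {v4.3}
Normal form of the second expression: {out.1} {out.2} {out.3} {v1.1, v1.2, v1.3} {v2.1, v2.2, v4.2} {v2.3, v4.3} {v3.1} {v3.2} {v3.3} {v4.1}
No match — not equal.

not equal; first: {out.1, v2.2, v3.1, v3.2} {out.2} {out.3} {v1.1, v1.2, v1.3, v2.1, v2.3, v4.1, v4.2} {v3.3} {v4.3}; second: {out.1} {out.2} {out.3} {v1.1, v1.2, v1.3} {v2.1, v2.2, v4.2} {v2.3, v4.3} {v3.1} {v3.2} {v3.3} {v4.1}


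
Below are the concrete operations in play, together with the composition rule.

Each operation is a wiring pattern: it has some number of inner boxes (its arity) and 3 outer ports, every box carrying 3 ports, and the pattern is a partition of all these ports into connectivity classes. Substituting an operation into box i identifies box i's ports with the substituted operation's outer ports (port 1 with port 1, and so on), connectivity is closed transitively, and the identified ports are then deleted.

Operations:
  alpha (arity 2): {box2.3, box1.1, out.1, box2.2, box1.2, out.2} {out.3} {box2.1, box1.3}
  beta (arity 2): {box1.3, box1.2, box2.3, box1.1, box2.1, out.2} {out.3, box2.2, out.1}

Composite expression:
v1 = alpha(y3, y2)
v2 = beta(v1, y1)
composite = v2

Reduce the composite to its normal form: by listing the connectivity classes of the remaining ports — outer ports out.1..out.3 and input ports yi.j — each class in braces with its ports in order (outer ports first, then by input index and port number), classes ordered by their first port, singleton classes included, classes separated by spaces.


Reachability decides: close wires over beta-identified ports.
after alpha, the pattern on (y3, y2) reads {out.1, out.2, y2.2, y2.3, y3.1, y3.2} {out.3} {y2.1, y3.3} (out.j = its outer ports)
after beta, the pattern on (y3, y2, y1) reads {out.1, out.3, y1.2} {out.2, y1.1, y1.3, y2.2, y2.3, y3.1, y3.2} {y2.1, y3.3} (out.j = its outer ports)

{out.1, out.3, y1.2} {out.2, y1.1, y1.3, y2.2, y2.3, y3.1, y3.2} {y2.1, y3.3}


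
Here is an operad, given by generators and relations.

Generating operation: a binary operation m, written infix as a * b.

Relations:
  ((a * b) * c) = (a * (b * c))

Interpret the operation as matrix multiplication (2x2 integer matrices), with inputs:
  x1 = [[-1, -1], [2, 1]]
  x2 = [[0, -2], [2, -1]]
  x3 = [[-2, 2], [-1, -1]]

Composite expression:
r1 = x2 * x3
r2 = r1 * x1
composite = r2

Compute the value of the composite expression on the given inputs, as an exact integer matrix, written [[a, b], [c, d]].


[[2, 0], [13, 8]]

(x2 * x3) = [[2, 2], [-3, 5]]
((x2 * x3) * x1) = [[2, 0], [13, 8]]


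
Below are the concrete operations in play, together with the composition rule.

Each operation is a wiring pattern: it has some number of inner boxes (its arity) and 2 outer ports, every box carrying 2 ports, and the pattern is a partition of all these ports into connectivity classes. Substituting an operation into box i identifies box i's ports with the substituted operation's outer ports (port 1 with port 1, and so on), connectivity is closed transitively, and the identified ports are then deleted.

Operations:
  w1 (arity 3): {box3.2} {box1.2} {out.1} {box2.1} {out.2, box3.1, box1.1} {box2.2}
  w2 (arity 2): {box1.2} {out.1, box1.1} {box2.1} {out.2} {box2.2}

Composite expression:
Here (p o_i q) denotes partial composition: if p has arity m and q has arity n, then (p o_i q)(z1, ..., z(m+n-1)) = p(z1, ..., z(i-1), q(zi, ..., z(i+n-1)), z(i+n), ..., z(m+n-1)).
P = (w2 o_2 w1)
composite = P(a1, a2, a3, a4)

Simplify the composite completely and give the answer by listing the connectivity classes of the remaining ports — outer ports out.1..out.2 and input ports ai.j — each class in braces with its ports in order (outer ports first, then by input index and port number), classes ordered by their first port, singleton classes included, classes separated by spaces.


{out.1, a1.1} {out.2} {a1.2} {a2.1, a4.1} {a2.2} {a3.1} {a3.2} {a4.2}


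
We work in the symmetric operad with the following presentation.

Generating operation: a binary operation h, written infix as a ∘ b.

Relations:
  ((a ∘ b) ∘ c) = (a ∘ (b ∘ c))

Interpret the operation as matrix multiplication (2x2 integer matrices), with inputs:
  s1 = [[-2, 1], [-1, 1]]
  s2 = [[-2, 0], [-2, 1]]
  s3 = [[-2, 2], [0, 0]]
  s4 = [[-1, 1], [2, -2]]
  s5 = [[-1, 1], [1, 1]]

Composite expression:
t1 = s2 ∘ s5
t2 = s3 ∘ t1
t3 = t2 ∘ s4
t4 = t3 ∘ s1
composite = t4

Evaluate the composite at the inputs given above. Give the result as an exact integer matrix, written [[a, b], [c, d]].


[[-2, 0], [0, 0]]


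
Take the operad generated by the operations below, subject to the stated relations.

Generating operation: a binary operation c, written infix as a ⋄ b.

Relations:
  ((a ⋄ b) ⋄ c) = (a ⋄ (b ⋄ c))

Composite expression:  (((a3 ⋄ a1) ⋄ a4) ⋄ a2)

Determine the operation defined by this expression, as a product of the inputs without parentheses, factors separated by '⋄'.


a3 ⋄ a1 ⋄ a4 ⋄ a2

The c-tree's shape is irrelevant; the a-reading-order decides.
(a3 ⋄ a1) unparenthesizes to a3 ⋄ a1
((a3 ⋄ a1) ⋄ a4) unparenthesizes to a3 ⋄ a1 ⋄ a4
(((a3 ⋄ a1) ⋄ a4) ⋄ a2) unparenthesizes to a3 ⋄ a1 ⋄ a4 ⋄ a2


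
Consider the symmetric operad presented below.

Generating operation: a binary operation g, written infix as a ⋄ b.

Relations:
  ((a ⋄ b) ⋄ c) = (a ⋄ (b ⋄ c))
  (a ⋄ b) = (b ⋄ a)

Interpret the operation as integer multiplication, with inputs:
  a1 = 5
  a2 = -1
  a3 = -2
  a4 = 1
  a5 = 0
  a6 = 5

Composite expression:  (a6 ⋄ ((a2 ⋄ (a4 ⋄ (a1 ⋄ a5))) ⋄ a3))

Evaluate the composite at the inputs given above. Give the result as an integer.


0

(a1 ⋄ a5) = 0
(a4 ⋄ (a1 ⋄ a5)) = 0
(a2 ⋄ (a4 ⋄ (a1 ⋄ a5))) = 0
((a2 ⋄ (a4 ⋄ (a1 ⋄ a5))) ⋄ a3) = 0
(a6 ⋄ ((a2 ⋄ (a4 ⋄ (a1 ⋄ a5))) ⋄ a3)) = 0


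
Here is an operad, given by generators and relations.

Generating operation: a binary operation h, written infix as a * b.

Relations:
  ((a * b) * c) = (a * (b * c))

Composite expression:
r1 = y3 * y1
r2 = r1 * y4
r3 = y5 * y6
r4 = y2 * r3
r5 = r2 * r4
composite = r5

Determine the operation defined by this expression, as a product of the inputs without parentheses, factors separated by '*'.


y3 * y1 * y4 * y2 * y5 * y6

Key point: h is associative — brackets drop, the y-order remains.
(y3 * y1) flattens to y3 * y1
((y3 * y1) * y4) flattens to y3 * y1 * y4
(y5 * y6) flattens to y5 * y6
(y2 * (y5 * y6)) flattens to y2 * y5 * y6
(((y3 * y1) * y4) * (y2 * (y5 * y6))) flattens to y3 * y1 * y4 * y2 * y5 * y6


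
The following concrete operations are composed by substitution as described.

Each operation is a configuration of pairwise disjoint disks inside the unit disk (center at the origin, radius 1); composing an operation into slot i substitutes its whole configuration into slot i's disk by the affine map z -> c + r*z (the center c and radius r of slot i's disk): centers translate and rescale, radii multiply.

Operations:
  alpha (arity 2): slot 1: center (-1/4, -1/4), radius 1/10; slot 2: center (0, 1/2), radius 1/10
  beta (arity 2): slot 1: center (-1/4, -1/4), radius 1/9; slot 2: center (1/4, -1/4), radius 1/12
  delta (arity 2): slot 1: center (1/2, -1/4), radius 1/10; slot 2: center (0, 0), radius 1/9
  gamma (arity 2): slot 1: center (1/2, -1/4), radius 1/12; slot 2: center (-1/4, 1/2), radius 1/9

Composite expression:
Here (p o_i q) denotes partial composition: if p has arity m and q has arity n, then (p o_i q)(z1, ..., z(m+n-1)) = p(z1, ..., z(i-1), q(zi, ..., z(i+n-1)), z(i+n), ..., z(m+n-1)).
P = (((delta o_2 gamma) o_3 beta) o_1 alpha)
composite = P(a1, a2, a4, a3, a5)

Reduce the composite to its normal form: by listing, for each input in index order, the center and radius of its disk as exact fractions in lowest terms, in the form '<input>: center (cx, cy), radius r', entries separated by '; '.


a1: center (19/40, -11/40), radius 1/100; a2: center (1/2, -1/5), radius 1/100; a3: center (-5/162, 17/324), radius 1/729; a4: center (1/18, -1/36), radius 1/108; a5: center (-2/81, 17/324), radius 1/972

Only the slot chain above each a matters under delta; compose those maps.
for a1, the 2-step affine chain lands on center (19/40, -11/40), radius 1/100
for a2, the 2-step affine chain lands on center (1/2, -1/5), radius 1/100
for a4, the 2-step affine chain lands on center (1/18, -1/36), radius 1/108
for a3, the 3-step affine chain lands on center (-5/162, 17/324), radius 1/729
for a5, the 3-step affine chain lands on center (-2/81, 17/324), radius 1/972


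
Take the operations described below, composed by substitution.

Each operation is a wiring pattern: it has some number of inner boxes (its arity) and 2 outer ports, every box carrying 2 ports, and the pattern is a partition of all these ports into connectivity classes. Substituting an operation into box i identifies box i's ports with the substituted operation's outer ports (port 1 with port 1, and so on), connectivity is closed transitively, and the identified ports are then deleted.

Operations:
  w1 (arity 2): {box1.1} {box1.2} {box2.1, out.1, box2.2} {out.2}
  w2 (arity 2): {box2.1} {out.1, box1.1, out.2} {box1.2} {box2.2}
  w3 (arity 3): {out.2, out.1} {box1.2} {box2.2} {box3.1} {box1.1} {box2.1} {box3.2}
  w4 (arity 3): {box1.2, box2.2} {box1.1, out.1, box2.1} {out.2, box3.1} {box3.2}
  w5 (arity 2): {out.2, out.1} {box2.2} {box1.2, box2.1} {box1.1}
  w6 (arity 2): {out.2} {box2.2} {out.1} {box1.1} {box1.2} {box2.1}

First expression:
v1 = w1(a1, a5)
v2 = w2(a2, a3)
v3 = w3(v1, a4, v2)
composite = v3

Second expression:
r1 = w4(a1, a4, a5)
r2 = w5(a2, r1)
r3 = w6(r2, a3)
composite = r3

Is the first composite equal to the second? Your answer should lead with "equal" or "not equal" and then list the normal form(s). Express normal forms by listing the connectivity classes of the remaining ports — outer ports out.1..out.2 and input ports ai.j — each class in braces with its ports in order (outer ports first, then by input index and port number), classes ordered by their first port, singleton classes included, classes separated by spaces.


The first expression reduces to {out.1, out.2} {a1.1} {a1.2} {a2.1} {a2.2} {a3.1} {a3.2} {a4.1} {a4.2} {a5.1, a5.2}
The second expression reduces to {out.1} {out.2} {a1.1, a2.2, a4.1} {a1.2, a4.2} {a2.1} {a3.1} {a3.2} {a5.1} {a5.2}
No match — not equal.

not equal; first: {out.1, out.2} {a1.1} {a1.2} {a2.1} {a2.2} {a3.1} {a3.2} {a4.1} {a4.2} {a5.1, a5.2}; second: {out.1} {out.2} {a1.1, a2.2, a4.1} {a1.2, a4.2} {a2.1} {a3.1} {a3.2} {a5.1} {a5.2}


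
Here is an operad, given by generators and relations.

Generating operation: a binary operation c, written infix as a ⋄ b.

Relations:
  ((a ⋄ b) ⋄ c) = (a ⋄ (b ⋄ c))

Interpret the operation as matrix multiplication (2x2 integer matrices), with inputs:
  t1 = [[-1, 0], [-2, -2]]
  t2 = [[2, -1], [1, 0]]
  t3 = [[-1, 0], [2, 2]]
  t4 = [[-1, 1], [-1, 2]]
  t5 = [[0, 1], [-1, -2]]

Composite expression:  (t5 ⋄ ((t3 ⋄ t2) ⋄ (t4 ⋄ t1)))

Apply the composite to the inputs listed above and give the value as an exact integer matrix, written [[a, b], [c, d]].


(t3 ⋄ t2) = [[-2, 1], [6, -2]]
(t4 ⋄ t1) = [[-1, -2], [-3, -4]]
((t3 ⋄ t2) ⋄ (t4 ⋄ t1)) = [[-1, 0], [0, -4]]
(t5 ⋄ ((t3 ⋄ t2) ⋄ (t4 ⋄ t1))) = [[0, -4], [1, 8]]

[[0, -4], [1, 8]]


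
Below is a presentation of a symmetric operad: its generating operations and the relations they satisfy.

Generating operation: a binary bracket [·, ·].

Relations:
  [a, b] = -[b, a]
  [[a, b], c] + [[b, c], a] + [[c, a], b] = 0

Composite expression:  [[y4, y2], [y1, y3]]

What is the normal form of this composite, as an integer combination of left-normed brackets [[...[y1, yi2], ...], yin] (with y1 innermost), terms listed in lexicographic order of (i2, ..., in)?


Antisymmetry and Jacobi reduce to y1-anchored left-normed brackets.
Composite bracket: [[y4, y2], [y1, y3]]
Each bracket splits as ab - ba, giving 8 signed words (2^3 = 8).
Collect the words opening with y1:
  the word y1y3y2y4 carries sign +1 and contributes +[[[y1, y3], y2], y4]
  the word y1y3y4y2 carries sign -1 and contributes -[[[y1, y3], y4], y2]

[[[y1, y3], y2], y4] - [[[y1, y3], y4], y2]


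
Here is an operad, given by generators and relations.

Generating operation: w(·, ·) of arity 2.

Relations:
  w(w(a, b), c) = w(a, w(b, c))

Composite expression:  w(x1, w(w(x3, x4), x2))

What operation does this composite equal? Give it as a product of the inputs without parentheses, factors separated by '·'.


x1 · x3 · x4 · x2

Under associativity of w, the answer is the x's in reading order.
w(x3, x4) collapses to x3 · x4
w(w(x3, x4), x2) collapses to x3 · x4 · x2
w(x1, w(w(x3, x4), x2)) collapses to x1 · x3 · x4 · x2


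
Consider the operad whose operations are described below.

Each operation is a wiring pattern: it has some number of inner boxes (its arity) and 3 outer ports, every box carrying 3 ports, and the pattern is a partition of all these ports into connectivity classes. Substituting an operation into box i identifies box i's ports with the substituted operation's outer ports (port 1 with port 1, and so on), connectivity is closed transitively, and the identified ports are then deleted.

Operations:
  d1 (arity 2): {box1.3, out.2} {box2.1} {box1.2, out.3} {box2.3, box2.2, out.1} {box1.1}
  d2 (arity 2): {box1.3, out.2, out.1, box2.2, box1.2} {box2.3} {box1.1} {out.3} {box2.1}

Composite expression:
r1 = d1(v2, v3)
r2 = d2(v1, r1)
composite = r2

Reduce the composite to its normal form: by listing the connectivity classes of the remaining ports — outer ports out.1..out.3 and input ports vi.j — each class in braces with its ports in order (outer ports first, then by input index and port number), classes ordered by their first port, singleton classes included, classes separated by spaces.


{out.1, out.2, v1.2, v1.3, v2.3} {out.3} {v1.1} {v2.1} {v2.2} {v3.1} {v3.2, v3.3}

Treat the ports identified at d2 as solder joints: merge, then drop.
composing d1 on (v2, v3), with out.j its own outer ports: {out.1, v3.2, v3.3} {out.2, v2.3} {out.3, v2.2} {v2.1} {v3.1}
composing d2 on (v1, v2, v3), with out.j its own outer ports: {out.1, out.2, v1.2, v1.3, v2.3} {out.3} {v1.1} {v2.1} {v2.2} {v3.1} {v3.2, v3.3}


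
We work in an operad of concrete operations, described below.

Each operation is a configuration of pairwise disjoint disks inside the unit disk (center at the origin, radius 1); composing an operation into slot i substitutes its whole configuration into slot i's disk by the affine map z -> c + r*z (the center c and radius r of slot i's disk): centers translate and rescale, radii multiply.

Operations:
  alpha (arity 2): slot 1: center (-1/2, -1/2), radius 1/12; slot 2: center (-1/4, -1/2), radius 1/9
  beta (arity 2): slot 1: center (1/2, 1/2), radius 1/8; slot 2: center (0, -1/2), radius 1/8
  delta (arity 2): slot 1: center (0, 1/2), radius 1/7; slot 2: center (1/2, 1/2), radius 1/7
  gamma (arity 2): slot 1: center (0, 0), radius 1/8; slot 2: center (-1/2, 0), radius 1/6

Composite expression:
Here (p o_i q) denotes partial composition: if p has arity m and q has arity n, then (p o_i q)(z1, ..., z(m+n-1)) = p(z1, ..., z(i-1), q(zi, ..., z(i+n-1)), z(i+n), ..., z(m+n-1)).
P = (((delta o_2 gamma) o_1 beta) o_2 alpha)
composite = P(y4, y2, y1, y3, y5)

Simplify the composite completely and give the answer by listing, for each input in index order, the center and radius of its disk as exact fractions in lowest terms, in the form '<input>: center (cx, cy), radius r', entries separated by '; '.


Affine substitution under delta: radii multiply and y-centers shift.
tracing y4 down its 2-map path: center (1/14, 4/7), radius 1/56
tracing y2 down its 3-map path: center (-1/112, 47/112), radius 1/672
tracing y1 down its 3-map path: center (-1/224, 47/112), radius 1/504
tracing y3 down its 2-map path: center (1/2, 1/2), radius 1/56
tracing y5 down its 2-map path: center (3/7, 1/2), radius 1/42

y1: center (-1/224, 47/112), radius 1/504; y2: center (-1/112, 47/112), radius 1/672; y3: center (1/2, 1/2), radius 1/56; y4: center (1/14, 4/7), radius 1/56; y5: center (3/7, 1/2), radius 1/42


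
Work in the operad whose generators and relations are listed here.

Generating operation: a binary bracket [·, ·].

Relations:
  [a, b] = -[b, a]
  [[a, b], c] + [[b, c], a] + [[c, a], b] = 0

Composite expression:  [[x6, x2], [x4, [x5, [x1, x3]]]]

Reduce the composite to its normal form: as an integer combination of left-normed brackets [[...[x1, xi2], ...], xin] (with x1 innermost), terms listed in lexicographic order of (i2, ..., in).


[[[[[x1, x3], x5], x4], x2], x6] - [[[[[x1, x3], x5], x4], x6], x2]


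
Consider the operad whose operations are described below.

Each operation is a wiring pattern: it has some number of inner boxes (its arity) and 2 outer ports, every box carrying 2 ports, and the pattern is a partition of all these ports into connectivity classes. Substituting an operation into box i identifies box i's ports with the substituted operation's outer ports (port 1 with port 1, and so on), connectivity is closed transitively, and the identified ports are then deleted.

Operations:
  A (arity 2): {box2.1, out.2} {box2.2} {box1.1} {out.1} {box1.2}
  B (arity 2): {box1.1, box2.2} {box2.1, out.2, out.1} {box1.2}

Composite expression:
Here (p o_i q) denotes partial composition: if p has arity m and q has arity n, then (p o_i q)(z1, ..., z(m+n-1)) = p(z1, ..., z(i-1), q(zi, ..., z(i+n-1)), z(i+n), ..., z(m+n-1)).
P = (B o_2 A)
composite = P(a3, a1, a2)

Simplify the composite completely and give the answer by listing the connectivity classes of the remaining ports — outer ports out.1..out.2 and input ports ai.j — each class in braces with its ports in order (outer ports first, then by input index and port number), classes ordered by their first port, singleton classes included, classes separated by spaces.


{out.1, out.2} {a1.1} {a1.2} {a2.1, a3.1} {a2.2} {a3.2}

Two ports join when wires chain via B-identified ports.
through A, on inputs (a1, a2): {out.1} {out.2, a2.1} {a1.1} {a1.2} {a2.2} (out.j = stage outer ports)
through B, on inputs (a3, a1, a2): {out.1, out.2} {a1.1} {a1.2} {a2.1, a3.1} {a2.2} {a3.2} (out.j = stage outer ports)


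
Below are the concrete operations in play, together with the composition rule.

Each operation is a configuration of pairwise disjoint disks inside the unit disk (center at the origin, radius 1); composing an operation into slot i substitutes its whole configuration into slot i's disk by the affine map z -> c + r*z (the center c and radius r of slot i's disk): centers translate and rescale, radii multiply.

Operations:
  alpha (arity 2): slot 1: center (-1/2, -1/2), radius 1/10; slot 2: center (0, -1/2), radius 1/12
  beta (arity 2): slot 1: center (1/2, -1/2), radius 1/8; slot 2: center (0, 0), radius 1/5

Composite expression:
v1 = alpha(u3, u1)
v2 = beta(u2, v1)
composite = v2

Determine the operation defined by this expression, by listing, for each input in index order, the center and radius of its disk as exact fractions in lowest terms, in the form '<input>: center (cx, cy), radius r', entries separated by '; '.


Affine substitution under beta: radii multiply and u-centers shift.
tracing u2 down its 1-map path: center (1/2, -1/2), radius 1/8
tracing u3 down its 2-map path: center (-1/10, -1/10), radius 1/50
tracing u1 down its 2-map path: center (0, -1/10), radius 1/60

u1: center (0, -1/10), radius 1/60; u2: center (1/2, -1/2), radius 1/8; u3: center (-1/10, -1/10), radius 1/50


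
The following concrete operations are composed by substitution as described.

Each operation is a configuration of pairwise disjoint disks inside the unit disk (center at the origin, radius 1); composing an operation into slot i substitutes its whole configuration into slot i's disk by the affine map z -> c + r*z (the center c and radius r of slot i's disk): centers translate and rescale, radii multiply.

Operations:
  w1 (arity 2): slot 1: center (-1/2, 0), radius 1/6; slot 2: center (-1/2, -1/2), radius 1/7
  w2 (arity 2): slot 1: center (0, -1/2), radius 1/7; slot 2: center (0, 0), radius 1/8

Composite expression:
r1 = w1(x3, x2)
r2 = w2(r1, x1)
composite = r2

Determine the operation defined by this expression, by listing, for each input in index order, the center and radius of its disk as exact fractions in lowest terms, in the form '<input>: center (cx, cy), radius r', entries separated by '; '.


x1: center (0, 0), radius 1/8; x2: center (-1/14, -4/7), radius 1/49; x3: center (-1/14, -1/2), radius 1/42

Each x-disk chains the slot maps above it in w2; radii multiply.
input x3: composing its 2 substitution steps yields center (-1/14, -1/2), radius 1/42
input x2: composing its 2 substitution steps yields center (-1/14, -4/7), radius 1/49
input x1: composing its 1 substitution step yields center (0, 0), radius 1/8


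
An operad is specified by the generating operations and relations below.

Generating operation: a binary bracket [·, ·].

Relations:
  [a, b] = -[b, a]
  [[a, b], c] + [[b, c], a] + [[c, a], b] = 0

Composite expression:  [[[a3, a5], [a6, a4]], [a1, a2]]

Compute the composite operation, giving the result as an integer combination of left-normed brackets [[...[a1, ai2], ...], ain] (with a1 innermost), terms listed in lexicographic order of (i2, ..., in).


A multilinear Lie element is pinned by a1-initial words (a1 innermost).
Composite bracket: [[[a3, a5], [a6, a4]], [a1, a2]]
Applying ab - ba throughout gives 32 signed words (2^5 = 32).
The a1-initial words carry the normal form:
  the word a1a2a3a5a4a6 carries sign +1 and contributes +[[[[[a1, a2], a3], a5], a4], a6]
  the word a1a2a3a5a6a4 carries sign -1 and contributes -[[[[[a1, a2], a3], a5], a6], a4]
  the word a1a2a4a6a3a5 carries sign -1 and contributes -[[[[[a1, a2], a4], a6], a3], a5]
  the word a1a2a4a6a5a3 carries sign +1 and contributes +[[[[[a1, a2], a4], a6], a5], a3]
  the word a1a2a5a3a4a6 carries sign -1 and contributes -[[[[[a1, a2], a5], a3], a4], a6]
  the word a1a2a5a3a6a4 carries sign +1 and contributes +[[[[[a1, a2], a5], a3], a6], a4]
  the word a1a2a6a4a3a5 carries sign +1 and contributes +[[[[[a1, a2], a6], a4], a3], a5]
  the word a1a2a6a4a5a3 carries sign -1 and contributes -[[[[[a1, a2], a6], a4], a5], a3]

[[[[[a1, a2], a3], a5], a4], a6] - [[[[[a1, a2], a3], a5], a6], a4] - [[[[[a1, a2], a4], a6], a3], a5] + [[[[[a1, a2], a4], a6], a5], a3] - [[[[[a1, a2], a5], a3], a4], a6] + [[[[[a1, a2], a5], a3], a6], a4] + [[[[[a1, a2], a6], a4], a3], a5] - [[[[[a1, a2], a6], a4], a5], a3]


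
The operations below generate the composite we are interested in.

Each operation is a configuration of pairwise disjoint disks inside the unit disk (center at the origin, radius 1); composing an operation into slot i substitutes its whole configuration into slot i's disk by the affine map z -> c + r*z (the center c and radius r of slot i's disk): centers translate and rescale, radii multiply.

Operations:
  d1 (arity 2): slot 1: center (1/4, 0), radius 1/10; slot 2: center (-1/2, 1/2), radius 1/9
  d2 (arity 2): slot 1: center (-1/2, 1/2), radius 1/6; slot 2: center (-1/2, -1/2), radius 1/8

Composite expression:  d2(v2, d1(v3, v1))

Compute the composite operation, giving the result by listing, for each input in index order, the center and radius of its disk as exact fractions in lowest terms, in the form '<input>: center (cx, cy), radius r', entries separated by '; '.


Affine substitution under d2: radii multiply and v-centers shift.
tracing v2 down its 1-map path: center (-1/2, 1/2), radius 1/6
tracing v3 down its 2-map path: center (-15/32, -1/2), radius 1/80
tracing v1 down its 2-map path: center (-9/16, -7/16), radius 1/72

v1: center (-9/16, -7/16), radius 1/72; v2: center (-1/2, 1/2), radius 1/6; v3: center (-15/32, -1/2), radius 1/80


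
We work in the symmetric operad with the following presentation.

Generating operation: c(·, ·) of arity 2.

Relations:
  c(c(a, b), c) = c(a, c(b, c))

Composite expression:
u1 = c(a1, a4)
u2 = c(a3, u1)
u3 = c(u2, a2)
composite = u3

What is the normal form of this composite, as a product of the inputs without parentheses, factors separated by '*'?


a3 * a1 * a4 * a2

Key point: c is associative — brackets drop, the a-order remains.
c(a1, a4) collapses to a1 * a4
c(a3, c(a1, a4)) collapses to a3 * a1 * a4
c(c(a3, c(a1, a4)), a2) collapses to a3 * a1 * a4 * a2


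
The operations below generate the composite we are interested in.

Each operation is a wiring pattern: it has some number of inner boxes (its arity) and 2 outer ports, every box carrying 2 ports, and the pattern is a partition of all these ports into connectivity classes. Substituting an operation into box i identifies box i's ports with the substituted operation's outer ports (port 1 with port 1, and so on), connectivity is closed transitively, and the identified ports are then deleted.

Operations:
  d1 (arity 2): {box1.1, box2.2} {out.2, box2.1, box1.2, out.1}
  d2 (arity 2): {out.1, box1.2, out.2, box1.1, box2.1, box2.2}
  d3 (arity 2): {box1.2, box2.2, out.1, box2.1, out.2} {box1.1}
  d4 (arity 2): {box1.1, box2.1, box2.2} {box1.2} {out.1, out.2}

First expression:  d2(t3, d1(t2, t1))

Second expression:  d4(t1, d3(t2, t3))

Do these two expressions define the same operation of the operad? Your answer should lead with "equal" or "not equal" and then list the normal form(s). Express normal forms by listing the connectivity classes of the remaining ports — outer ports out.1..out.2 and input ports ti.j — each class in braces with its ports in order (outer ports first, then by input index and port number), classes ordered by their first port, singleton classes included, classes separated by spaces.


The first expression, normalized: {out.1, out.2, t1.1, t2.2, t3.1, t3.2} {t1.2, t2.1}
The second expression, normalized: {out.1, out.2} {t1.1, t2.2, t3.1, t3.2} {t1.2} {t2.1}
The forms do not match — not equal.

not equal; first: {out.1, out.2, t1.1, t2.2, t3.1, t3.2} {t1.2, t2.1}; second: {out.1, out.2} {t1.1, t2.2, t3.1, t3.2} {t1.2} {t2.1}
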